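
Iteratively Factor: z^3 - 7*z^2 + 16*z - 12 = (z - 2)*(z^2 - 5*z + 6) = (z - 3)*(z - 2)*(z - 2)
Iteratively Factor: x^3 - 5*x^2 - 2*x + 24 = (x - 4)*(x^2 - x - 6) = (x - 4)*(x - 3)*(x + 2)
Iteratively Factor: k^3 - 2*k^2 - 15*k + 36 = (k - 3)*(k^2 + k - 12) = (k - 3)^2*(k + 4)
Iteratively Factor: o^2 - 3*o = (o - 3)*(o)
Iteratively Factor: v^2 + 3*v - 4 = (v - 1)*(v + 4)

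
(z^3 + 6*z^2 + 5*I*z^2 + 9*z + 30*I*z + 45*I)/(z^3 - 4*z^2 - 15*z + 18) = (z^2 + z*(3 + 5*I) + 15*I)/(z^2 - 7*z + 6)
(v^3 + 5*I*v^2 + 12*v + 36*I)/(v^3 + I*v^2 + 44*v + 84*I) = (v - 3*I)/(v - 7*I)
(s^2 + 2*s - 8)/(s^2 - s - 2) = (s + 4)/(s + 1)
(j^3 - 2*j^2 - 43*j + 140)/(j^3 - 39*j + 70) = (j - 4)/(j - 2)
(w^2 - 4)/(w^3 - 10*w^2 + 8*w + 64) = (w - 2)/(w^2 - 12*w + 32)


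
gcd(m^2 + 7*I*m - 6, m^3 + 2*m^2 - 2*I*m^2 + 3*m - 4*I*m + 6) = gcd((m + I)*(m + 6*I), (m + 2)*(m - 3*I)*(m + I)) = m + I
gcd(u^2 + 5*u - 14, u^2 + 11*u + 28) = u + 7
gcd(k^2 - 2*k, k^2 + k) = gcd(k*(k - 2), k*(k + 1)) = k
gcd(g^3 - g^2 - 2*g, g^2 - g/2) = g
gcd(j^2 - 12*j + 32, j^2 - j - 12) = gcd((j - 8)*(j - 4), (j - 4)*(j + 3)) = j - 4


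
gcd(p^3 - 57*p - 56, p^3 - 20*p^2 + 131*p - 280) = p - 8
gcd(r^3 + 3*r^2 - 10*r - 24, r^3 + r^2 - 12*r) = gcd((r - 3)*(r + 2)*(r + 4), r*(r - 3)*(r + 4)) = r^2 + r - 12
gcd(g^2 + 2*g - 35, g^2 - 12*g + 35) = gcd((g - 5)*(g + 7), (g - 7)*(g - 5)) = g - 5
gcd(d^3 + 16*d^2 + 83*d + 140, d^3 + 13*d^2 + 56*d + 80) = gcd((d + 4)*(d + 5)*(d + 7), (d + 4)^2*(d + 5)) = d^2 + 9*d + 20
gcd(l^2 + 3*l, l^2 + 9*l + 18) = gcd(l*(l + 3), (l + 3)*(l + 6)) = l + 3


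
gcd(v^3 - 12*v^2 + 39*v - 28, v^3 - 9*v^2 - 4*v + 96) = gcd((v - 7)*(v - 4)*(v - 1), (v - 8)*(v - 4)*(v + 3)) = v - 4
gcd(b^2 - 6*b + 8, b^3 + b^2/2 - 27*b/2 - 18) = b - 4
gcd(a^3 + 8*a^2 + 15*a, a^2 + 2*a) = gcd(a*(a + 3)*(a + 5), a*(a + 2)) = a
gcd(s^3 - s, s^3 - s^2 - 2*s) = s^2 + s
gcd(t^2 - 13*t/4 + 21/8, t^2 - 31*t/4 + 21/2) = t - 7/4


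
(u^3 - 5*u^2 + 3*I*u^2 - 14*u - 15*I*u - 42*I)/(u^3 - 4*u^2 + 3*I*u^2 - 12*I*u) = (u^2 - 5*u - 14)/(u*(u - 4))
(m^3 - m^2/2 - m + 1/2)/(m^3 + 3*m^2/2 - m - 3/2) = (2*m - 1)/(2*m + 3)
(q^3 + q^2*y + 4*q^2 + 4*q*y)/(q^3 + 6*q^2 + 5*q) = (q^2 + q*y + 4*q + 4*y)/(q^2 + 6*q + 5)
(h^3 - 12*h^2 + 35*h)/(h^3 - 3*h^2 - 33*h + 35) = h*(h - 5)/(h^2 + 4*h - 5)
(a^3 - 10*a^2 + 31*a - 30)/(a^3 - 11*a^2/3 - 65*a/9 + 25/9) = 9*(a^2 - 5*a + 6)/(9*a^2 + 12*a - 5)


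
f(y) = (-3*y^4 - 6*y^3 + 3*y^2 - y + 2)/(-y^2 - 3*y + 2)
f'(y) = (2*y + 3)*(-3*y^4 - 6*y^3 + 3*y^2 - y + 2)/(-y^2 - 3*y + 2)^2 + (-12*y^3 - 18*y^2 + 6*y - 1)/(-y^2 - 3*y + 2)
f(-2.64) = -3.31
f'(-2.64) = 29.17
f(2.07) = 11.24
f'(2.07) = 10.81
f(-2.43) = 1.07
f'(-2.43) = 14.27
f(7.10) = 138.07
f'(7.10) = 39.96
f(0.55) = 22.84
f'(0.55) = 1862.90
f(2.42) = 15.36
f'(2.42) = 12.73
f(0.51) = 6.06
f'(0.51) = 95.94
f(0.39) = 2.42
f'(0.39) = 10.39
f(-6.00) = 154.75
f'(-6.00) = -32.14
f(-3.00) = -24.50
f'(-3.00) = 108.25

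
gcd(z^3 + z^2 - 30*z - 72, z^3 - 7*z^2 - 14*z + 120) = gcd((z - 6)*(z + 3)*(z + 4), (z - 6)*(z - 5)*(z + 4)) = z^2 - 2*z - 24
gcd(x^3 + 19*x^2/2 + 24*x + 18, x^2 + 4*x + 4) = x + 2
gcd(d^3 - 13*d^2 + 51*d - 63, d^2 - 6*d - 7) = d - 7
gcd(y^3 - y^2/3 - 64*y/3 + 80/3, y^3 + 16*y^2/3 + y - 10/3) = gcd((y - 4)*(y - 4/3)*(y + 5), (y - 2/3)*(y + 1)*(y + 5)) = y + 5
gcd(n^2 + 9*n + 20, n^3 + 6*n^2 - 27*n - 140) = n + 4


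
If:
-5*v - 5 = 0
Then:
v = -1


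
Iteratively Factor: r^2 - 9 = (r + 3)*(r - 3)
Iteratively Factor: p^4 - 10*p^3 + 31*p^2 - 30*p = (p)*(p^3 - 10*p^2 + 31*p - 30) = p*(p - 5)*(p^2 - 5*p + 6) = p*(p - 5)*(p - 2)*(p - 3)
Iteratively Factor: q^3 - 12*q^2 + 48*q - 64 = (q - 4)*(q^2 - 8*q + 16) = (q - 4)^2*(q - 4)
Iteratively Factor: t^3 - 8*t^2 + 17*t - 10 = (t - 1)*(t^2 - 7*t + 10) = (t - 5)*(t - 1)*(t - 2)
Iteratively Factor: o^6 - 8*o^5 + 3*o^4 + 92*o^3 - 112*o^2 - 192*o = (o)*(o^5 - 8*o^4 + 3*o^3 + 92*o^2 - 112*o - 192) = o*(o - 4)*(o^4 - 4*o^3 - 13*o^2 + 40*o + 48) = o*(o - 4)*(o + 1)*(o^3 - 5*o^2 - 8*o + 48) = o*(o - 4)*(o + 1)*(o + 3)*(o^2 - 8*o + 16) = o*(o - 4)^2*(o + 1)*(o + 3)*(o - 4)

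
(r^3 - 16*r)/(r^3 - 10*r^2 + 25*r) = (r^2 - 16)/(r^2 - 10*r + 25)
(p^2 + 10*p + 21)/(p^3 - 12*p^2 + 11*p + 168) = (p + 7)/(p^2 - 15*p + 56)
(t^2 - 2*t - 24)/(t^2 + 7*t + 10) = (t^2 - 2*t - 24)/(t^2 + 7*t + 10)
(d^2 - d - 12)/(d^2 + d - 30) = (d^2 - d - 12)/(d^2 + d - 30)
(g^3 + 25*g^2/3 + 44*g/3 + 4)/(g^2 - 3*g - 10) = (g^2 + 19*g/3 + 2)/(g - 5)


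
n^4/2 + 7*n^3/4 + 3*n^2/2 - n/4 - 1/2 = (n/2 + 1/2)*(n - 1/2)*(n + 1)*(n + 2)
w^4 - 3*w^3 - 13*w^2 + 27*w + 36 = (w - 4)*(w - 3)*(w + 1)*(w + 3)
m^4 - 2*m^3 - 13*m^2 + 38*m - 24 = (m - 3)*(m - 2)*(m - 1)*(m + 4)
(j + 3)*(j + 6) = j^2 + 9*j + 18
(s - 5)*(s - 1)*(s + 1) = s^3 - 5*s^2 - s + 5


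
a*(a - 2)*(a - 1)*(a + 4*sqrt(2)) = a^4 - 3*a^3 + 4*sqrt(2)*a^3 - 12*sqrt(2)*a^2 + 2*a^2 + 8*sqrt(2)*a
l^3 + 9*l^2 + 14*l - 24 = (l - 1)*(l + 4)*(l + 6)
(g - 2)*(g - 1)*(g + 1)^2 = g^4 - g^3 - 3*g^2 + g + 2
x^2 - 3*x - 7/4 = (x - 7/2)*(x + 1/2)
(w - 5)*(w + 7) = w^2 + 2*w - 35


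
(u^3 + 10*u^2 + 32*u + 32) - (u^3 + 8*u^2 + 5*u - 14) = 2*u^2 + 27*u + 46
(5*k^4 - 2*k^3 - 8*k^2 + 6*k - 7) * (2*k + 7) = 10*k^5 + 31*k^4 - 30*k^3 - 44*k^2 + 28*k - 49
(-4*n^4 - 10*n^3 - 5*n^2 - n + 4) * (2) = -8*n^4 - 20*n^3 - 10*n^2 - 2*n + 8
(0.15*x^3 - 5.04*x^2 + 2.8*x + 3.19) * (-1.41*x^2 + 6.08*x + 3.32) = -0.2115*x^5 + 8.0184*x^4 - 34.0932*x^3 - 4.2067*x^2 + 28.6912*x + 10.5908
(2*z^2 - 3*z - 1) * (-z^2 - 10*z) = -2*z^4 - 17*z^3 + 31*z^2 + 10*z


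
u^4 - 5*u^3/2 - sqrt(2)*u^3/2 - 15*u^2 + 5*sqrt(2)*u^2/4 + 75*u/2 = u*(u - 5/2)*(u - 3*sqrt(2))*(u + 5*sqrt(2)/2)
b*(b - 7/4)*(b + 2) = b^3 + b^2/4 - 7*b/2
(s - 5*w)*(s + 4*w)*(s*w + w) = s^3*w - s^2*w^2 + s^2*w - 20*s*w^3 - s*w^2 - 20*w^3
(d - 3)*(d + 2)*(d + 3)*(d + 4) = d^4 + 6*d^3 - d^2 - 54*d - 72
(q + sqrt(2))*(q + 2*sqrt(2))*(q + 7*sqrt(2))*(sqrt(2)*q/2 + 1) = sqrt(2)*q^4/2 + 11*q^3 + 33*sqrt(2)*q^2 + 74*q + 28*sqrt(2)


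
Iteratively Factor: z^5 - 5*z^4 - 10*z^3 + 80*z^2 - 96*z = (z - 2)*(z^4 - 3*z^3 - 16*z^2 + 48*z) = (z - 4)*(z - 2)*(z^3 + z^2 - 12*z) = (z - 4)*(z - 3)*(z - 2)*(z^2 + 4*z) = (z - 4)*(z - 3)*(z - 2)*(z + 4)*(z)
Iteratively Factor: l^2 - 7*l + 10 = (l - 2)*(l - 5)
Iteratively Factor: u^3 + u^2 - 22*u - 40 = (u + 4)*(u^2 - 3*u - 10) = (u + 2)*(u + 4)*(u - 5)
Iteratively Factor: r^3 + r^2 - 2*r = (r + 2)*(r^2 - r) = r*(r + 2)*(r - 1)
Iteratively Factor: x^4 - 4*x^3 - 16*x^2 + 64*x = (x - 4)*(x^3 - 16*x) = x*(x - 4)*(x^2 - 16) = x*(x - 4)*(x + 4)*(x - 4)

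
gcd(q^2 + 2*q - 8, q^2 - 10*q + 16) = q - 2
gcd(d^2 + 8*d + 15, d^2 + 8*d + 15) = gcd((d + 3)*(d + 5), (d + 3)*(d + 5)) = d^2 + 8*d + 15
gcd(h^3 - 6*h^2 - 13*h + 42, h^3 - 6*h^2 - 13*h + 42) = h^3 - 6*h^2 - 13*h + 42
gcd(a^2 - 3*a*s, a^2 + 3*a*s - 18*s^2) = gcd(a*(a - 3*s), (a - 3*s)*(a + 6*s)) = -a + 3*s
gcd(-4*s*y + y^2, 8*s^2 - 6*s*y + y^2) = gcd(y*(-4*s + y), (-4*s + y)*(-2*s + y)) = -4*s + y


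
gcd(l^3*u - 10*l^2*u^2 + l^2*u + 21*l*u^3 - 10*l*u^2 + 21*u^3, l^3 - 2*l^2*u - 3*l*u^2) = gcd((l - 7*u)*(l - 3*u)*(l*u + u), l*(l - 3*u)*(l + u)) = -l + 3*u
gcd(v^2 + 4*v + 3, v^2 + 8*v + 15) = v + 3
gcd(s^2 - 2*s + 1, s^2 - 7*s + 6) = s - 1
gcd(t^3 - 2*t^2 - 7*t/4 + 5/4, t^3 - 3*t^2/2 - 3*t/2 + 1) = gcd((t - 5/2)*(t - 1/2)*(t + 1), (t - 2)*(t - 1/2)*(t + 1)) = t^2 + t/2 - 1/2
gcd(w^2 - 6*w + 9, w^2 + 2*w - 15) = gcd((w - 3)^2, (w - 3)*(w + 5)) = w - 3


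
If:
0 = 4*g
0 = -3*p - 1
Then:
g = 0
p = -1/3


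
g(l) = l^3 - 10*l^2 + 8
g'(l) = 3*l^2 - 20*l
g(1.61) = -13.75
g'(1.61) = -24.42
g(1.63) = -14.24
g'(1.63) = -24.63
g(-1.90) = -34.96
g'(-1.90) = 48.83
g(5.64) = -130.69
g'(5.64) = -17.37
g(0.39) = 6.54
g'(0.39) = -7.34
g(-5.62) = -485.35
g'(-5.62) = 207.15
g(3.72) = -78.91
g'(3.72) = -32.88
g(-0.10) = 7.90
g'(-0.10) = 2.03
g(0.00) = 8.00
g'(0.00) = 0.00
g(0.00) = 8.00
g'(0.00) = 0.00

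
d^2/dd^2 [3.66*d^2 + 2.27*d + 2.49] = 7.32000000000000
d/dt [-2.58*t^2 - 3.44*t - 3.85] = -5.16*t - 3.44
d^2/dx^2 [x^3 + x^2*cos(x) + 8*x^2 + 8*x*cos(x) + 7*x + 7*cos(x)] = -x^2*cos(x) - 4*x*sin(x) - 8*x*cos(x) + 6*x - 16*sin(x) - 5*cos(x) + 16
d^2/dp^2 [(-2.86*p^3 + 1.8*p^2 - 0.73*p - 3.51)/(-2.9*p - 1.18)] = (48.1052*p^3 + 58.72152*p^2 + 23.893584*p + 49.02944)/(24.389*p^3 + 29.7714*p^2 + 12.11388*p + 1.643032)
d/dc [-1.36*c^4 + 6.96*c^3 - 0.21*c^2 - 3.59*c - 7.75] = -5.44*c^3 + 20.88*c^2 - 0.42*c - 3.59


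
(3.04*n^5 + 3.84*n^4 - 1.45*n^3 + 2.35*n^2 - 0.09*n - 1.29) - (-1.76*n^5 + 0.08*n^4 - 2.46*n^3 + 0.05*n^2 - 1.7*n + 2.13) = 4.8*n^5 + 3.76*n^4 + 1.01*n^3 + 2.3*n^2 + 1.61*n - 3.42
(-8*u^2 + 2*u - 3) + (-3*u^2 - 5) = -11*u^2 + 2*u - 8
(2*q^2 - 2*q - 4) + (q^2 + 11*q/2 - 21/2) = 3*q^2 + 7*q/2 - 29/2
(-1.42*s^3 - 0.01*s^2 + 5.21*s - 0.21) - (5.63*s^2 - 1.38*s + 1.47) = -1.42*s^3 - 5.64*s^2 + 6.59*s - 1.68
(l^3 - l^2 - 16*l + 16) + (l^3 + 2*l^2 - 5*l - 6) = 2*l^3 + l^2 - 21*l + 10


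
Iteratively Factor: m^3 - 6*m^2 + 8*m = (m - 2)*(m^2 - 4*m) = (m - 4)*(m - 2)*(m)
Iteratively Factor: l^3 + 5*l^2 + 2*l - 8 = (l + 2)*(l^2 + 3*l - 4) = (l + 2)*(l + 4)*(l - 1)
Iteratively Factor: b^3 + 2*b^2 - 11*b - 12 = (b - 3)*(b^2 + 5*b + 4) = (b - 3)*(b + 1)*(b + 4)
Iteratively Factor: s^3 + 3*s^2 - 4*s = (s + 4)*(s^2 - s) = s*(s + 4)*(s - 1)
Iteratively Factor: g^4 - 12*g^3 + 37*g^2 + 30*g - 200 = (g + 2)*(g^3 - 14*g^2 + 65*g - 100) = (g - 5)*(g + 2)*(g^2 - 9*g + 20) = (g - 5)*(g - 4)*(g + 2)*(g - 5)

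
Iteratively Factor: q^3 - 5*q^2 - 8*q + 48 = (q - 4)*(q^2 - q - 12) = (q - 4)^2*(q + 3)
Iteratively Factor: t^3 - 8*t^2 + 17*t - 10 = (t - 1)*(t^2 - 7*t + 10) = (t - 5)*(t - 1)*(t - 2)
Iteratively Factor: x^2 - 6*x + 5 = (x - 5)*(x - 1)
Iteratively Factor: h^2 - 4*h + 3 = (h - 3)*(h - 1)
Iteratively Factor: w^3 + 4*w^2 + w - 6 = (w + 2)*(w^2 + 2*w - 3) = (w + 2)*(w + 3)*(w - 1)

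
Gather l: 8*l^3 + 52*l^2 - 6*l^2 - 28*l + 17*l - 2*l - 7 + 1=8*l^3 + 46*l^2 - 13*l - 6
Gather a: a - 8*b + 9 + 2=a - 8*b + 11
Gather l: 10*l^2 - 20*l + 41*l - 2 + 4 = 10*l^2 + 21*l + 2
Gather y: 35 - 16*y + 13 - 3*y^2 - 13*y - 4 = -3*y^2 - 29*y + 44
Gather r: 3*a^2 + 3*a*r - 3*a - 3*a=3*a^2 + 3*a*r - 6*a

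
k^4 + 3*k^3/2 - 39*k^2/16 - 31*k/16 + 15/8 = (k - 1)*(k - 3/4)*(k + 5/4)*(k + 2)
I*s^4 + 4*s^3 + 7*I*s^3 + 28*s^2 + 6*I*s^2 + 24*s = s*(s + 6)*(s - 4*I)*(I*s + I)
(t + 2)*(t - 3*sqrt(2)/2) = t^2 - 3*sqrt(2)*t/2 + 2*t - 3*sqrt(2)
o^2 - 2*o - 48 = (o - 8)*(o + 6)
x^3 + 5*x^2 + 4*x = x*(x + 1)*(x + 4)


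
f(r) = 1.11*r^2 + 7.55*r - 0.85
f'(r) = 2.22*r + 7.55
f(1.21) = 9.91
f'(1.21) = 10.24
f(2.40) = 23.66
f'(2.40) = 12.88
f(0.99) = 7.71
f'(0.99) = 9.75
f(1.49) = 12.86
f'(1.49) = 10.86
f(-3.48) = -13.68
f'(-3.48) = -0.18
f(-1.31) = -8.84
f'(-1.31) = 4.64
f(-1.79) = -10.81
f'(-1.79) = 3.58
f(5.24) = 69.19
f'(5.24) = 19.18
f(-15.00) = 135.65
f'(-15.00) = -25.75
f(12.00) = 249.59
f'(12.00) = 34.19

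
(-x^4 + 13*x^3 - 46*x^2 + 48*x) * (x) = -x^5 + 13*x^4 - 46*x^3 + 48*x^2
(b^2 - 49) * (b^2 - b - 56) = b^4 - b^3 - 105*b^2 + 49*b + 2744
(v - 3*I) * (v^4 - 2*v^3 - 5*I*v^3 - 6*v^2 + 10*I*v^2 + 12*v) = v^5 - 2*v^4 - 8*I*v^4 - 21*v^3 + 16*I*v^3 + 42*v^2 + 18*I*v^2 - 36*I*v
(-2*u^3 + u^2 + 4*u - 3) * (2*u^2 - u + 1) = -4*u^5 + 4*u^4 + 5*u^3 - 9*u^2 + 7*u - 3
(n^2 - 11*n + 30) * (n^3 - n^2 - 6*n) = n^5 - 12*n^4 + 35*n^3 + 36*n^2 - 180*n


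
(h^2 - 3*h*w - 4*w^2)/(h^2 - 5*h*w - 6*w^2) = (-h + 4*w)/(-h + 6*w)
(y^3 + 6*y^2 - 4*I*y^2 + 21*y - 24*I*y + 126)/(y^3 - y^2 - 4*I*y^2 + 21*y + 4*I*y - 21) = (y + 6)/(y - 1)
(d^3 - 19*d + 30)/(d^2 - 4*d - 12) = (-d^3 + 19*d - 30)/(-d^2 + 4*d + 12)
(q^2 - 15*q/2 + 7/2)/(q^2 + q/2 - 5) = (2*q^2 - 15*q + 7)/(2*q^2 + q - 10)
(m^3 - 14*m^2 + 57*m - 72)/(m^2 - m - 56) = (m^2 - 6*m + 9)/(m + 7)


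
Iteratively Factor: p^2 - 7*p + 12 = (p - 3)*(p - 4)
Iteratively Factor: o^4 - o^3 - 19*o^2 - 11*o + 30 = (o - 5)*(o^3 + 4*o^2 + o - 6) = (o - 5)*(o - 1)*(o^2 + 5*o + 6) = (o - 5)*(o - 1)*(o + 2)*(o + 3)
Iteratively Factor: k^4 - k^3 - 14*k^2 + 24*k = (k + 4)*(k^3 - 5*k^2 + 6*k) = k*(k + 4)*(k^2 - 5*k + 6) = k*(k - 2)*(k + 4)*(k - 3)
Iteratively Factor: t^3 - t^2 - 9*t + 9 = (t + 3)*(t^2 - 4*t + 3) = (t - 3)*(t + 3)*(t - 1)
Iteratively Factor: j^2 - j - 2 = (j - 2)*(j + 1)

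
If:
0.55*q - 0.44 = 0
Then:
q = 0.80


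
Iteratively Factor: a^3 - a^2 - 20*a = (a - 5)*(a^2 + 4*a) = (a - 5)*(a + 4)*(a)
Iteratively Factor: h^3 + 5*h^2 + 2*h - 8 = (h + 2)*(h^2 + 3*h - 4) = (h + 2)*(h + 4)*(h - 1)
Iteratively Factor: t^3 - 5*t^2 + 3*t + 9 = (t - 3)*(t^2 - 2*t - 3) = (t - 3)*(t + 1)*(t - 3)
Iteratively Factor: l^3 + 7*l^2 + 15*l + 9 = (l + 3)*(l^2 + 4*l + 3) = (l + 1)*(l + 3)*(l + 3)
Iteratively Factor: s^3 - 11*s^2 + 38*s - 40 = (s - 5)*(s^2 - 6*s + 8) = (s - 5)*(s - 4)*(s - 2)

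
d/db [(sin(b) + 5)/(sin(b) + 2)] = -3*cos(b)/(sin(b) + 2)^2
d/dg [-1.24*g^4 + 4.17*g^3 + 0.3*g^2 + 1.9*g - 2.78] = -4.96*g^3 + 12.51*g^2 + 0.6*g + 1.9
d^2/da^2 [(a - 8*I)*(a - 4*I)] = 2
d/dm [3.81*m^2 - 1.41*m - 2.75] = 7.62*m - 1.41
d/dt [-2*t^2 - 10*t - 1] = -4*t - 10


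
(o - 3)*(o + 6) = o^2 + 3*o - 18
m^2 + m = m*(m + 1)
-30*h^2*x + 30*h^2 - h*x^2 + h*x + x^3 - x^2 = (-6*h + x)*(5*h + x)*(x - 1)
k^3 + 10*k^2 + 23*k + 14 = (k + 1)*(k + 2)*(k + 7)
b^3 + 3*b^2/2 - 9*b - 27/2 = (b - 3)*(b + 3/2)*(b + 3)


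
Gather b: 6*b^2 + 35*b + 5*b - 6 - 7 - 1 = 6*b^2 + 40*b - 14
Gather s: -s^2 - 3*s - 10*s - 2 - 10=-s^2 - 13*s - 12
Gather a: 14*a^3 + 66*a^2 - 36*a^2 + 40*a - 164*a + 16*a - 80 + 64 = 14*a^3 + 30*a^2 - 108*a - 16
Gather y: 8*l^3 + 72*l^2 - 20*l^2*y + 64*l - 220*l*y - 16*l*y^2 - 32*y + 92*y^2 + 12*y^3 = 8*l^3 + 72*l^2 + 64*l + 12*y^3 + y^2*(92 - 16*l) + y*(-20*l^2 - 220*l - 32)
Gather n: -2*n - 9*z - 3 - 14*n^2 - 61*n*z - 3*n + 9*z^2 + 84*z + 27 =-14*n^2 + n*(-61*z - 5) + 9*z^2 + 75*z + 24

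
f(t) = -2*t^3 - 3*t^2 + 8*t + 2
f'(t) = -6*t^2 - 6*t + 8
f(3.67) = -107.91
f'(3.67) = -94.83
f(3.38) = -82.46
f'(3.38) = -80.83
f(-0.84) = -5.65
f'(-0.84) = 8.81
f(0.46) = 4.85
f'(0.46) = 3.97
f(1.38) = 2.07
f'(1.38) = -11.71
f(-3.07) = 7.03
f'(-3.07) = -30.13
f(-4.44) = 82.40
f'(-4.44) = -83.64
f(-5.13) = 152.02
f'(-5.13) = -119.12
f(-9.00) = 1145.00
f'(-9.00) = -424.00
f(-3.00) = 5.00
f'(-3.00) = -28.00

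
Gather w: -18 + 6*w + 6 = 6*w - 12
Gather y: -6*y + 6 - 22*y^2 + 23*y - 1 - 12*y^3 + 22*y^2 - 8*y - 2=-12*y^3 + 9*y + 3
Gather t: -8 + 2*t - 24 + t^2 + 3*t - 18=t^2 + 5*t - 50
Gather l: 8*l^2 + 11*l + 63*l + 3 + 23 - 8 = 8*l^2 + 74*l + 18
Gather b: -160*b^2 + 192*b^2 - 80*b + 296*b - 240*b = 32*b^2 - 24*b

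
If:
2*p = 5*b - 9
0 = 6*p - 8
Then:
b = 7/3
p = 4/3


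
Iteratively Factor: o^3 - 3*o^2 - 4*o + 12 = (o - 2)*(o^2 - o - 6) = (o - 2)*(o + 2)*(o - 3)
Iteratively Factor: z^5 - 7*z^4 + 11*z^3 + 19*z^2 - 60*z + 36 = (z - 2)*(z^4 - 5*z^3 + z^2 + 21*z - 18) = (z - 3)*(z - 2)*(z^3 - 2*z^2 - 5*z + 6) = (z - 3)^2*(z - 2)*(z^2 + z - 2) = (z - 3)^2*(z - 2)*(z - 1)*(z + 2)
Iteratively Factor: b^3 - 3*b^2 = (b - 3)*(b^2) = b*(b - 3)*(b)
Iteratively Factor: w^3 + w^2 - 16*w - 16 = (w + 1)*(w^2 - 16) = (w + 1)*(w + 4)*(w - 4)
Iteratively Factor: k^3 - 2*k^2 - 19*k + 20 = (k - 1)*(k^2 - k - 20) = (k - 5)*(k - 1)*(k + 4)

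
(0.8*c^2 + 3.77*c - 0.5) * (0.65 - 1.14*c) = -0.912*c^3 - 3.7778*c^2 + 3.0205*c - 0.325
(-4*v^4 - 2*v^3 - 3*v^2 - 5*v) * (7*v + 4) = -28*v^5 - 30*v^4 - 29*v^3 - 47*v^2 - 20*v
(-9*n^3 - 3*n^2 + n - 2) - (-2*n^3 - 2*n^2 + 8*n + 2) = -7*n^3 - n^2 - 7*n - 4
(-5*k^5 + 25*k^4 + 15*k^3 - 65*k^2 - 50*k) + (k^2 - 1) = -5*k^5 + 25*k^4 + 15*k^3 - 64*k^2 - 50*k - 1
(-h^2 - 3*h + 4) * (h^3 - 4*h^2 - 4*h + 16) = -h^5 + h^4 + 20*h^3 - 20*h^2 - 64*h + 64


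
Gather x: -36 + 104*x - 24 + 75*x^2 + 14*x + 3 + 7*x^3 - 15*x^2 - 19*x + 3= 7*x^3 + 60*x^2 + 99*x - 54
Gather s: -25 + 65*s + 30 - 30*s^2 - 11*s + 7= -30*s^2 + 54*s + 12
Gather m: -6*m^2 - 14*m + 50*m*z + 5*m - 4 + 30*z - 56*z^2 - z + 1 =-6*m^2 + m*(50*z - 9) - 56*z^2 + 29*z - 3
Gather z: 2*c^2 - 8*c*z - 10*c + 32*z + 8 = 2*c^2 - 10*c + z*(32 - 8*c) + 8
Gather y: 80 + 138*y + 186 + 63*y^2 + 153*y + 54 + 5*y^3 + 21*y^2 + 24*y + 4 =5*y^3 + 84*y^2 + 315*y + 324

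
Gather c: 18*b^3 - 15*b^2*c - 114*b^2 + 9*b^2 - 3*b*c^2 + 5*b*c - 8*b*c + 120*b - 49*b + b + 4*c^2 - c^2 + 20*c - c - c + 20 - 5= 18*b^3 - 105*b^2 + 72*b + c^2*(3 - 3*b) + c*(-15*b^2 - 3*b + 18) + 15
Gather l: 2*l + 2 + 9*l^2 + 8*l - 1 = 9*l^2 + 10*l + 1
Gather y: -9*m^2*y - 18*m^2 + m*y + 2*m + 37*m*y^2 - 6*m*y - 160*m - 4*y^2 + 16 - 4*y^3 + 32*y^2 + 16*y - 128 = -18*m^2 - 158*m - 4*y^3 + y^2*(37*m + 28) + y*(-9*m^2 - 5*m + 16) - 112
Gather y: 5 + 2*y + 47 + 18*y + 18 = 20*y + 70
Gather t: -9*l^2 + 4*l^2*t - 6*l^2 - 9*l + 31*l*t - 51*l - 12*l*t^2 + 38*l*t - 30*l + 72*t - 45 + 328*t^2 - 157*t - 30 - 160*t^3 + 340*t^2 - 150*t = -15*l^2 - 90*l - 160*t^3 + t^2*(668 - 12*l) + t*(4*l^2 + 69*l - 235) - 75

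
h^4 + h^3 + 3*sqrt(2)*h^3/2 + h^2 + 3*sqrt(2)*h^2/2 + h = h*(h + 1)*(h + sqrt(2)/2)*(h + sqrt(2))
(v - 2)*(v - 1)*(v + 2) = v^3 - v^2 - 4*v + 4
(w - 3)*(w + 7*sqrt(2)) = w^2 - 3*w + 7*sqrt(2)*w - 21*sqrt(2)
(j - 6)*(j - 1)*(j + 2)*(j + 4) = j^4 - j^3 - 28*j^2 - 20*j + 48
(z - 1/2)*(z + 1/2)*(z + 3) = z^3 + 3*z^2 - z/4 - 3/4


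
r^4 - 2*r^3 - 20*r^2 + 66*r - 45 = (r - 3)^2*(r - 1)*(r + 5)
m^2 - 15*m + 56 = (m - 8)*(m - 7)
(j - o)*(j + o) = j^2 - o^2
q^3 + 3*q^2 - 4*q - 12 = (q - 2)*(q + 2)*(q + 3)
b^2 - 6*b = b*(b - 6)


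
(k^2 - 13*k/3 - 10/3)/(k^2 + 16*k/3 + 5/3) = (3*k^2 - 13*k - 10)/(3*k^2 + 16*k + 5)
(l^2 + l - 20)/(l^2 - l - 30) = (l - 4)/(l - 6)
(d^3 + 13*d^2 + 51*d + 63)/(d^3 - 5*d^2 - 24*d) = (d^2 + 10*d + 21)/(d*(d - 8))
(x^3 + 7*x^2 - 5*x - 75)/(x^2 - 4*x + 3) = (x^2 + 10*x + 25)/(x - 1)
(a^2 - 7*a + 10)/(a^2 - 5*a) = (a - 2)/a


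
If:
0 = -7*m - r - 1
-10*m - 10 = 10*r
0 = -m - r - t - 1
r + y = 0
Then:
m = 0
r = -1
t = 0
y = 1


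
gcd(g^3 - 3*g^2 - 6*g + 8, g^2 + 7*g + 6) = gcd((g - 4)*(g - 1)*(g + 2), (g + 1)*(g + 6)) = 1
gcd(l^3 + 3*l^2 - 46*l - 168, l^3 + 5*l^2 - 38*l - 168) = l + 4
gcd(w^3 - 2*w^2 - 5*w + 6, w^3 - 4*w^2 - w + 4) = w - 1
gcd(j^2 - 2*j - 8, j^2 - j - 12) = j - 4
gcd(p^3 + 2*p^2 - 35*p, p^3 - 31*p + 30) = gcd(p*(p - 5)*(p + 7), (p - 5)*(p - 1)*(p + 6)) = p - 5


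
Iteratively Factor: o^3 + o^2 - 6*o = (o)*(o^2 + o - 6) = o*(o - 2)*(o + 3)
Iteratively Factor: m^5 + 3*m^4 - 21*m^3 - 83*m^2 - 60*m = (m)*(m^4 + 3*m^3 - 21*m^2 - 83*m - 60) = m*(m + 3)*(m^3 - 21*m - 20) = m*(m + 1)*(m + 3)*(m^2 - m - 20) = m*(m - 5)*(m + 1)*(m + 3)*(m + 4)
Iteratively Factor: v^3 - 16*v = (v)*(v^2 - 16) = v*(v + 4)*(v - 4)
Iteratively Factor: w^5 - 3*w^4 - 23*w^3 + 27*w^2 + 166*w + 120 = (w + 1)*(w^4 - 4*w^3 - 19*w^2 + 46*w + 120) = (w - 5)*(w + 1)*(w^3 + w^2 - 14*w - 24) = (w - 5)*(w - 4)*(w + 1)*(w^2 + 5*w + 6) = (w - 5)*(w - 4)*(w + 1)*(w + 2)*(w + 3)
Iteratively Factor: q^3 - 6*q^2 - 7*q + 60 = (q - 4)*(q^2 - 2*q - 15) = (q - 5)*(q - 4)*(q + 3)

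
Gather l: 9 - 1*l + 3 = 12 - l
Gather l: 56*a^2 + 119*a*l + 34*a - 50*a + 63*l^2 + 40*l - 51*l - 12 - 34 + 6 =56*a^2 - 16*a + 63*l^2 + l*(119*a - 11) - 40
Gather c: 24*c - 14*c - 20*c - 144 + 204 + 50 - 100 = 10 - 10*c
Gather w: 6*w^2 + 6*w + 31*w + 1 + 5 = 6*w^2 + 37*w + 6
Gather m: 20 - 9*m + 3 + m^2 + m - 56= m^2 - 8*m - 33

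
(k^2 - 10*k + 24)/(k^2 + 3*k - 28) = (k - 6)/(k + 7)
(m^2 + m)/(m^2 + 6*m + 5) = m/(m + 5)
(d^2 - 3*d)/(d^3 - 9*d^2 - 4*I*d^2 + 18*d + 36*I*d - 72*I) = d/(d^2 + d*(-6 - 4*I) + 24*I)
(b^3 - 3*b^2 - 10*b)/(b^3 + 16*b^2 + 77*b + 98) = b*(b - 5)/(b^2 + 14*b + 49)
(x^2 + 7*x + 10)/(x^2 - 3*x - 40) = (x + 2)/(x - 8)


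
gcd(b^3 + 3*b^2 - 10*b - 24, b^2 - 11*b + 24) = b - 3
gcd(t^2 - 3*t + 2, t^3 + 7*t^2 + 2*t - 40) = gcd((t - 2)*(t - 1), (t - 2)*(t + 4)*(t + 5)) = t - 2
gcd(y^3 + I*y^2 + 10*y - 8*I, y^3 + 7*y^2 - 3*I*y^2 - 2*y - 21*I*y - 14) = y^2 - 3*I*y - 2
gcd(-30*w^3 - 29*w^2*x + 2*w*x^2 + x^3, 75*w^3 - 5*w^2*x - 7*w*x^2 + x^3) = -5*w + x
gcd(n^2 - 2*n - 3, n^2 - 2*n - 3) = n^2 - 2*n - 3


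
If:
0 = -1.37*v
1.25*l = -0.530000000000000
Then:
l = -0.42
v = 0.00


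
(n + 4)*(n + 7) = n^2 + 11*n + 28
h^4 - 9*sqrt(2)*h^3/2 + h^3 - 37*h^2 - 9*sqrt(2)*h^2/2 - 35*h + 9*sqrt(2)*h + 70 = (h - 1)*(h + 2)*(h - 7*sqrt(2))*(h + 5*sqrt(2)/2)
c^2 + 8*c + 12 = (c + 2)*(c + 6)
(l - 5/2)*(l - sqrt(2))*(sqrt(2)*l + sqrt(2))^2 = 2*l^4 - 2*sqrt(2)*l^3 - l^3 - 8*l^2 + sqrt(2)*l^2 - 5*l + 8*sqrt(2)*l + 5*sqrt(2)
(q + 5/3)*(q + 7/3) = q^2 + 4*q + 35/9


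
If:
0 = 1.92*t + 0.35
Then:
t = -0.18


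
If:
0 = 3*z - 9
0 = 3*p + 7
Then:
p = -7/3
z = 3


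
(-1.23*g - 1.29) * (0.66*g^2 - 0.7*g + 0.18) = -0.8118*g^3 + 0.00959999999999994*g^2 + 0.6816*g - 0.2322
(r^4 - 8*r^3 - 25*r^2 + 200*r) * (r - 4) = r^5 - 12*r^4 + 7*r^3 + 300*r^2 - 800*r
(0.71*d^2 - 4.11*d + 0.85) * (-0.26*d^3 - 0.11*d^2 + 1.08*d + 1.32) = -0.1846*d^5 + 0.9905*d^4 + 0.9979*d^3 - 3.5951*d^2 - 4.5072*d + 1.122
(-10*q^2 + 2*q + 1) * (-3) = 30*q^2 - 6*q - 3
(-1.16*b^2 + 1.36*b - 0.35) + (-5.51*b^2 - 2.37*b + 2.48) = -6.67*b^2 - 1.01*b + 2.13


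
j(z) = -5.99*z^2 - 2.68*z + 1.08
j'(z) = -11.98*z - 2.68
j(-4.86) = -127.38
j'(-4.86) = 55.54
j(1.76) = -22.19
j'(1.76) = -23.76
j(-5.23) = -148.75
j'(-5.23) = 59.98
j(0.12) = 0.67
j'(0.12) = -4.12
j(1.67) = -20.10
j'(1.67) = -22.69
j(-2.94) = -42.82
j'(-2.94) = 32.54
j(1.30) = -12.53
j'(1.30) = -18.25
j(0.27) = -0.08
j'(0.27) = -5.91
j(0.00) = 1.08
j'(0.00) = -2.68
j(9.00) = -508.23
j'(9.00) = -110.50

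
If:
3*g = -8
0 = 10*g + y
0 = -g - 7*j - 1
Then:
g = -8/3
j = 5/21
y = 80/3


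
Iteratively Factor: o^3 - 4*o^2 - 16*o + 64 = (o - 4)*(o^2 - 16) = (o - 4)^2*(o + 4)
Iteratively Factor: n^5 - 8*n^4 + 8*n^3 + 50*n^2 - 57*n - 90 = (n + 2)*(n^4 - 10*n^3 + 28*n^2 - 6*n - 45) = (n - 3)*(n + 2)*(n^3 - 7*n^2 + 7*n + 15) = (n - 3)*(n + 1)*(n + 2)*(n^2 - 8*n + 15) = (n - 3)^2*(n + 1)*(n + 2)*(n - 5)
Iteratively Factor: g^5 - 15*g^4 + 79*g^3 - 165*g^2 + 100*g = (g - 1)*(g^4 - 14*g^3 + 65*g^2 - 100*g) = (g - 4)*(g - 1)*(g^3 - 10*g^2 + 25*g) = (g - 5)*(g - 4)*(g - 1)*(g^2 - 5*g) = g*(g - 5)*(g - 4)*(g - 1)*(g - 5)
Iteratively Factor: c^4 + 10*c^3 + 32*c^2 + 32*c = (c + 2)*(c^3 + 8*c^2 + 16*c) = (c + 2)*(c + 4)*(c^2 + 4*c) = c*(c + 2)*(c + 4)*(c + 4)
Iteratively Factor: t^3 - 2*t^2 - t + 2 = (t + 1)*(t^2 - 3*t + 2) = (t - 1)*(t + 1)*(t - 2)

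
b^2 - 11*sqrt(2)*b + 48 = (b - 8*sqrt(2))*(b - 3*sqrt(2))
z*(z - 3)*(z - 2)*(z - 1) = z^4 - 6*z^3 + 11*z^2 - 6*z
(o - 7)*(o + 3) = o^2 - 4*o - 21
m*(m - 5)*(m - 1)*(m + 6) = m^4 - 31*m^2 + 30*m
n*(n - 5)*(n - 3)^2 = n^4 - 11*n^3 + 39*n^2 - 45*n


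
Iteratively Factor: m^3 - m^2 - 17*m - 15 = (m + 3)*(m^2 - 4*m - 5) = (m - 5)*(m + 3)*(m + 1)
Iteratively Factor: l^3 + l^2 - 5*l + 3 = (l + 3)*(l^2 - 2*l + 1) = (l - 1)*(l + 3)*(l - 1)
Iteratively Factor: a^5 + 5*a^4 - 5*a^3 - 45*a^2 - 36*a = (a + 4)*(a^4 + a^3 - 9*a^2 - 9*a) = (a + 3)*(a + 4)*(a^3 - 2*a^2 - 3*a) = (a - 3)*(a + 3)*(a + 4)*(a^2 + a) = (a - 3)*(a + 1)*(a + 3)*(a + 4)*(a)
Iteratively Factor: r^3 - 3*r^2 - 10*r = (r - 5)*(r^2 + 2*r) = (r - 5)*(r + 2)*(r)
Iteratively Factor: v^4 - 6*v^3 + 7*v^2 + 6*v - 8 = (v - 4)*(v^3 - 2*v^2 - v + 2) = (v - 4)*(v - 1)*(v^2 - v - 2) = (v - 4)*(v - 2)*(v - 1)*(v + 1)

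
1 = 1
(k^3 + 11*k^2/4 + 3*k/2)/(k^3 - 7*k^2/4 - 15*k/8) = 2*(k + 2)/(2*k - 5)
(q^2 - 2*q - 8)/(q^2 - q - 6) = (q - 4)/(q - 3)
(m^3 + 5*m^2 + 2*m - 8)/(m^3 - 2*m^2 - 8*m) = (m^2 + 3*m - 4)/(m*(m - 4))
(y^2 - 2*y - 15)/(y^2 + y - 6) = (y - 5)/(y - 2)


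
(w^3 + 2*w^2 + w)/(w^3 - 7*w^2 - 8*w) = (w + 1)/(w - 8)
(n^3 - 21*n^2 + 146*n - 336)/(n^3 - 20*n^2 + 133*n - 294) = (n - 8)/(n - 7)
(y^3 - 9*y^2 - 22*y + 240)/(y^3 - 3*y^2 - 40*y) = (y - 6)/y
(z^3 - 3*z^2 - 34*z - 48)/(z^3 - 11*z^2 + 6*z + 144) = (z + 2)/(z - 6)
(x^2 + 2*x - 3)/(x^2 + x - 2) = (x + 3)/(x + 2)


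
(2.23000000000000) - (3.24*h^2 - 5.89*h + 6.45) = -3.24*h^2 + 5.89*h - 4.22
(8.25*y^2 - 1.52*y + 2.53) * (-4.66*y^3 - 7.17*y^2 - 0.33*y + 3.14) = -38.445*y^5 - 52.0693*y^4 - 3.6139*y^3 + 8.2665*y^2 - 5.6077*y + 7.9442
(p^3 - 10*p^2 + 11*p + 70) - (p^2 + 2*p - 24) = p^3 - 11*p^2 + 9*p + 94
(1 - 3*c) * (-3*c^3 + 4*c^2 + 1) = 9*c^4 - 15*c^3 + 4*c^2 - 3*c + 1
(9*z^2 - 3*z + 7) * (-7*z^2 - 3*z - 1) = -63*z^4 - 6*z^3 - 49*z^2 - 18*z - 7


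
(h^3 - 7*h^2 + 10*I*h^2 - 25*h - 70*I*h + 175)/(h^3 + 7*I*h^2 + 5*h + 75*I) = (h - 7)/(h - 3*I)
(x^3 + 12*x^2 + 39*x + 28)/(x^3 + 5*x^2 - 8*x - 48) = (x^2 + 8*x + 7)/(x^2 + x - 12)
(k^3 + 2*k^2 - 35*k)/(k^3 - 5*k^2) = (k + 7)/k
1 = 1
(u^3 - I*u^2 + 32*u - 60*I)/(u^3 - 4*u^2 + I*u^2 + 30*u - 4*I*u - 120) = (u - 2*I)/(u - 4)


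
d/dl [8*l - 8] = 8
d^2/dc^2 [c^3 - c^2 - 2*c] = 6*c - 2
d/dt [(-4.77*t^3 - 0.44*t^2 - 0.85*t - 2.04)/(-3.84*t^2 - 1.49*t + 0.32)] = (18.3168*t^4 + 14.2146*t^3 - 7.1876*t^2 - 15.9488*t - 3.3116)/(14.7456*t^4 + 11.4432*t^3 - 0.2375*t^2 - 0.9536*t + 0.1024)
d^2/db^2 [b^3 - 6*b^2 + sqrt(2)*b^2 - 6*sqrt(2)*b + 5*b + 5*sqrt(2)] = 6*b - 12 + 2*sqrt(2)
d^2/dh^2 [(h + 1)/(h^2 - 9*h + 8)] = 2*((8 - 3*h)*(h^2 - 9*h + 8) + (h + 1)*(2*h - 9)^2)/(h^2 - 9*h + 8)^3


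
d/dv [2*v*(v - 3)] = 4*v - 6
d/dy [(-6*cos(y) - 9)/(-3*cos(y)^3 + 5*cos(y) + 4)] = 12*(-sin(y) + 12*sin(2*y) + 27*sin(3*y) + 6*sin(4*y))/(11*cos(y) - 3*cos(3*y) + 16)^2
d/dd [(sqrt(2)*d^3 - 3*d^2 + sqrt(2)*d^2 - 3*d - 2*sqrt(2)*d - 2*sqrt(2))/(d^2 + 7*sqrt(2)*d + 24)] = (sqrt(2)*d^4 + 28*d^3 + 17*d^2 + 53*sqrt(2)*d^2 - 144*d + 52*sqrt(2)*d - 48*sqrt(2) - 44)/(d^4 + 14*sqrt(2)*d^3 + 146*d^2 + 336*sqrt(2)*d + 576)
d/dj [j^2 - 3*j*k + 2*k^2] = 2*j - 3*k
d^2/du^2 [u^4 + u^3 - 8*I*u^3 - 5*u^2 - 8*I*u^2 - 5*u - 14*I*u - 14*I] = 12*u^2 + u*(6 - 48*I) - 10 - 16*I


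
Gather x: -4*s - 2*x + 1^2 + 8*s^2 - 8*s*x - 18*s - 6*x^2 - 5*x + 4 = 8*s^2 - 22*s - 6*x^2 + x*(-8*s - 7) + 5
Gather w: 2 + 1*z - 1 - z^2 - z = 1 - z^2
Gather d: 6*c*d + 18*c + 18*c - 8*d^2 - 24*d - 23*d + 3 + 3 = 36*c - 8*d^2 + d*(6*c - 47) + 6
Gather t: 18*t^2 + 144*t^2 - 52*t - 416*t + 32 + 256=162*t^2 - 468*t + 288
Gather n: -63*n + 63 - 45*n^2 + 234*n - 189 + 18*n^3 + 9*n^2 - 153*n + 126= 18*n^3 - 36*n^2 + 18*n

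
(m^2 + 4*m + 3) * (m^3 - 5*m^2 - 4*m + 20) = m^5 - m^4 - 21*m^3 - 11*m^2 + 68*m + 60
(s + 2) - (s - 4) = 6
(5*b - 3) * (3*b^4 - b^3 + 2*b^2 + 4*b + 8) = 15*b^5 - 14*b^4 + 13*b^3 + 14*b^2 + 28*b - 24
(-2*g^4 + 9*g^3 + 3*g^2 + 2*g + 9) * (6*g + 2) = -12*g^5 + 50*g^4 + 36*g^3 + 18*g^2 + 58*g + 18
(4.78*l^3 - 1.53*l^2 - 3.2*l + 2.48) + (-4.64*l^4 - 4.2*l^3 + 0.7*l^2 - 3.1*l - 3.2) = -4.64*l^4 + 0.58*l^3 - 0.83*l^2 - 6.3*l - 0.72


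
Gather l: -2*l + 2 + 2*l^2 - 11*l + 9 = 2*l^2 - 13*l + 11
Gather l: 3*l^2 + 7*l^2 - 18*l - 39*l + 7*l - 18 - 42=10*l^2 - 50*l - 60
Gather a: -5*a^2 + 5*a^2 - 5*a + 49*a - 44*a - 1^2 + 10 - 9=0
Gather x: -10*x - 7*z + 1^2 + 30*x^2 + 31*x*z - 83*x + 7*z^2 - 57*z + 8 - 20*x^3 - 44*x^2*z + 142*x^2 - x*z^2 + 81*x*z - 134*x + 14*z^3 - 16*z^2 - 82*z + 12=-20*x^3 + x^2*(172 - 44*z) + x*(-z^2 + 112*z - 227) + 14*z^3 - 9*z^2 - 146*z + 21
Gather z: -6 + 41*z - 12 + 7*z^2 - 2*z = 7*z^2 + 39*z - 18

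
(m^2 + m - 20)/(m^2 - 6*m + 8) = (m + 5)/(m - 2)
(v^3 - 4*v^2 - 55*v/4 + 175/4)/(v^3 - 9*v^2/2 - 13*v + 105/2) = (v - 5/2)/(v - 3)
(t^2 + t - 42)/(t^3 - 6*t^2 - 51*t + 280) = (t - 6)/(t^2 - 13*t + 40)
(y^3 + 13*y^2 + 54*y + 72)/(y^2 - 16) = (y^2 + 9*y + 18)/(y - 4)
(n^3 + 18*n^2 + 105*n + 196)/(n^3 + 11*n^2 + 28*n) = (n + 7)/n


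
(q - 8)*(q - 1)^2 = q^3 - 10*q^2 + 17*q - 8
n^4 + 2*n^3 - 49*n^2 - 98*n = n*(n - 7)*(n + 2)*(n + 7)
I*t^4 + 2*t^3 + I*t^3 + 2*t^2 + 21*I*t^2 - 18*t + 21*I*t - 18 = (t - 6*I)*(t + I)*(t + 3*I)*(I*t + I)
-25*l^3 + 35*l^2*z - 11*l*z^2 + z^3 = (-5*l + z)^2*(-l + z)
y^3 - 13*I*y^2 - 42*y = y*(y - 7*I)*(y - 6*I)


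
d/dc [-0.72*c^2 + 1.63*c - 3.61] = 1.63 - 1.44*c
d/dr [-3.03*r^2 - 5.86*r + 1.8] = -6.06*r - 5.86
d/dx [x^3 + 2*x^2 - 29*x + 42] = 3*x^2 + 4*x - 29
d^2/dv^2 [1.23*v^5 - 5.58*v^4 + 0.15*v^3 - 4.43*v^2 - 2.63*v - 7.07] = 24.6*v^3 - 66.96*v^2 + 0.9*v - 8.86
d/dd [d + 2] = 1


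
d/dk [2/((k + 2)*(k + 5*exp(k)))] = -(2*k + 2*(k + 2)*(5*exp(k) + 1) + 10*exp(k))/((k + 2)^2*(k + 5*exp(k))^2)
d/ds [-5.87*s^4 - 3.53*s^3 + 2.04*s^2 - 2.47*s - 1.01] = -23.48*s^3 - 10.59*s^2 + 4.08*s - 2.47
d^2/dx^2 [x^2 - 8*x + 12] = 2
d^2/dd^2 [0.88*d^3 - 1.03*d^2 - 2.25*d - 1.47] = 5.28*d - 2.06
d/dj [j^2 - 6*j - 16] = 2*j - 6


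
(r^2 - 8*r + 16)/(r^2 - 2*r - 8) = (r - 4)/(r + 2)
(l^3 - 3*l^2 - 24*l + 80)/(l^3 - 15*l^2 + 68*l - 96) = (l^2 + l - 20)/(l^2 - 11*l + 24)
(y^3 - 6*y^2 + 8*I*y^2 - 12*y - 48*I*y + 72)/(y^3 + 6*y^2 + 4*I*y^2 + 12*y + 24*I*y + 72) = (y^2 + 2*y*(-3 + I) - 12*I)/(y^2 + 2*y*(3 - I) - 12*I)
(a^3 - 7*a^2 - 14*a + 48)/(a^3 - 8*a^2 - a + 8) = (a^2 + a - 6)/(a^2 - 1)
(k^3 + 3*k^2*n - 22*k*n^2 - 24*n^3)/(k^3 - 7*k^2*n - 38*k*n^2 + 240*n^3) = (k^2 - 3*k*n - 4*n^2)/(k^2 - 13*k*n + 40*n^2)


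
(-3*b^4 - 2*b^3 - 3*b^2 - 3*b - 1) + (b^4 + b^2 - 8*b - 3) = -2*b^4 - 2*b^3 - 2*b^2 - 11*b - 4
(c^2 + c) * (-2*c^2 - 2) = -2*c^4 - 2*c^3 - 2*c^2 - 2*c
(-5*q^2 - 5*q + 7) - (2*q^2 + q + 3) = -7*q^2 - 6*q + 4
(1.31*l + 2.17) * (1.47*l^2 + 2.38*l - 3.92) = 1.9257*l^3 + 6.3077*l^2 + 0.029399999999999*l - 8.5064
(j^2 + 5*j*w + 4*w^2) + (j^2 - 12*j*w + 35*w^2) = 2*j^2 - 7*j*w + 39*w^2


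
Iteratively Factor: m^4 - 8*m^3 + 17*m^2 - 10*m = (m)*(m^3 - 8*m^2 + 17*m - 10) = m*(m - 5)*(m^2 - 3*m + 2) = m*(m - 5)*(m - 1)*(m - 2)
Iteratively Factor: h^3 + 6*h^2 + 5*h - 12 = (h - 1)*(h^2 + 7*h + 12) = (h - 1)*(h + 3)*(h + 4)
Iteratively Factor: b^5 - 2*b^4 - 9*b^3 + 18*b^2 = (b + 3)*(b^4 - 5*b^3 + 6*b^2) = b*(b + 3)*(b^3 - 5*b^2 + 6*b) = b*(b - 2)*(b + 3)*(b^2 - 3*b) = b^2*(b - 2)*(b + 3)*(b - 3)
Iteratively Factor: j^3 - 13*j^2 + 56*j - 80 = (j - 4)*(j^2 - 9*j + 20) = (j - 4)^2*(j - 5)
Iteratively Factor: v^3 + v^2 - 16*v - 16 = (v - 4)*(v^2 + 5*v + 4) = (v - 4)*(v + 1)*(v + 4)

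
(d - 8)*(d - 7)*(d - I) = d^3 - 15*d^2 - I*d^2 + 56*d + 15*I*d - 56*I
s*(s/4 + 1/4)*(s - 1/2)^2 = s^4/4 - 3*s^2/16 + s/16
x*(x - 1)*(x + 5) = x^3 + 4*x^2 - 5*x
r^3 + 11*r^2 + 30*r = r*(r + 5)*(r + 6)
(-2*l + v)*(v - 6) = -2*l*v + 12*l + v^2 - 6*v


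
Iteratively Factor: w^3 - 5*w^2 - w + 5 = (w - 5)*(w^2 - 1) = (w - 5)*(w + 1)*(w - 1)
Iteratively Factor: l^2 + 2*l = (l + 2)*(l)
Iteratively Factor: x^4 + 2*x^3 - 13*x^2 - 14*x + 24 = (x - 1)*(x^3 + 3*x^2 - 10*x - 24) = (x - 3)*(x - 1)*(x^2 + 6*x + 8) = (x - 3)*(x - 1)*(x + 4)*(x + 2)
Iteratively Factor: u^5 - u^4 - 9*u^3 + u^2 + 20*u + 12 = (u + 1)*(u^4 - 2*u^3 - 7*u^2 + 8*u + 12) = (u - 2)*(u + 1)*(u^3 - 7*u - 6) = (u - 2)*(u + 1)^2*(u^2 - u - 6) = (u - 2)*(u + 1)^2*(u + 2)*(u - 3)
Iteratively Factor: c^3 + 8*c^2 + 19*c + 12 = (c + 1)*(c^2 + 7*c + 12) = (c + 1)*(c + 3)*(c + 4)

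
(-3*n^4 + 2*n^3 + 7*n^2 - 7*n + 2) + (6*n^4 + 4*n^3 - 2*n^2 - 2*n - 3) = 3*n^4 + 6*n^3 + 5*n^2 - 9*n - 1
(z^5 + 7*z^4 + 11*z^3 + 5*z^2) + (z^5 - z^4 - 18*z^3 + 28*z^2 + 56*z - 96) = 2*z^5 + 6*z^4 - 7*z^3 + 33*z^2 + 56*z - 96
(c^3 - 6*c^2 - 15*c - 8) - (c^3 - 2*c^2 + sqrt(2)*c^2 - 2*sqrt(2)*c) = -4*c^2 - sqrt(2)*c^2 - 15*c + 2*sqrt(2)*c - 8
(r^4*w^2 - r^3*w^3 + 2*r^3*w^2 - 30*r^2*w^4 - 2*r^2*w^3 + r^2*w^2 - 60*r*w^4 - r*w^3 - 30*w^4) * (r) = r^5*w^2 - r^4*w^3 + 2*r^4*w^2 - 30*r^3*w^4 - 2*r^3*w^3 + r^3*w^2 - 60*r^2*w^4 - r^2*w^3 - 30*r*w^4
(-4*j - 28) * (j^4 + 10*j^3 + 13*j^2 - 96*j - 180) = -4*j^5 - 68*j^4 - 332*j^3 + 20*j^2 + 3408*j + 5040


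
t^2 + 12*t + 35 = (t + 5)*(t + 7)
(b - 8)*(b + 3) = b^2 - 5*b - 24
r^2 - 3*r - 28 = (r - 7)*(r + 4)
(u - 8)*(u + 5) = u^2 - 3*u - 40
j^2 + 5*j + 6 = (j + 2)*(j + 3)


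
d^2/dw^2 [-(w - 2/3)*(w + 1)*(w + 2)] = -6*w - 14/3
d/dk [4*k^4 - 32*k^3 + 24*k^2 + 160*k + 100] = 16*k^3 - 96*k^2 + 48*k + 160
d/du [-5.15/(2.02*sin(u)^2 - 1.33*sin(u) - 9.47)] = (20.806*sin(u) - 6.8495)*cos(u)/(-2.02*sin(u)^2 + 1.33*sin(u) + 9.47)^2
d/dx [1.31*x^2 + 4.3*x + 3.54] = 2.62*x + 4.3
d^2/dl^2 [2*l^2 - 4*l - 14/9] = 4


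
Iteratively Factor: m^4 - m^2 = (m)*(m^3 - m) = m*(m - 1)*(m^2 + m) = m*(m - 1)*(m + 1)*(m)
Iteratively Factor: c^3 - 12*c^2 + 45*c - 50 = (c - 5)*(c^2 - 7*c + 10) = (c - 5)^2*(c - 2)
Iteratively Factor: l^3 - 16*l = (l + 4)*(l^2 - 4*l) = l*(l + 4)*(l - 4)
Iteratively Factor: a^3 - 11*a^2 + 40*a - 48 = (a - 4)*(a^2 - 7*a + 12) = (a - 4)^2*(a - 3)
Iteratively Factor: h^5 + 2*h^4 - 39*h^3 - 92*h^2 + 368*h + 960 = (h - 5)*(h^4 + 7*h^3 - 4*h^2 - 112*h - 192) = (h - 5)*(h + 4)*(h^3 + 3*h^2 - 16*h - 48) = (h - 5)*(h + 3)*(h + 4)*(h^2 - 16) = (h - 5)*(h + 3)*(h + 4)^2*(h - 4)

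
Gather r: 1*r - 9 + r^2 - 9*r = r^2 - 8*r - 9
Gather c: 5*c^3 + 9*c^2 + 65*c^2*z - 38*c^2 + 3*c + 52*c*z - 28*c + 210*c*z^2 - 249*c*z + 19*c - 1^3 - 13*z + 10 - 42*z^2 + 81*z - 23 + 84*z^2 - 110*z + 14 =5*c^3 + c^2*(65*z - 29) + c*(210*z^2 - 197*z - 6) + 42*z^2 - 42*z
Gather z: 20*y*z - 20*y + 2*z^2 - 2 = 20*y*z - 20*y + 2*z^2 - 2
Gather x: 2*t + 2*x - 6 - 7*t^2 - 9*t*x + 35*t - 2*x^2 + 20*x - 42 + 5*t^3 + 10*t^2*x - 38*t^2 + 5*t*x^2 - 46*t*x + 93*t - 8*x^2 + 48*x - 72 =5*t^3 - 45*t^2 + 130*t + x^2*(5*t - 10) + x*(10*t^2 - 55*t + 70) - 120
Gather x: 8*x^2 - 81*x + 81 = 8*x^2 - 81*x + 81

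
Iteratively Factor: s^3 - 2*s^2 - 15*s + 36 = (s + 4)*(s^2 - 6*s + 9) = (s - 3)*(s + 4)*(s - 3)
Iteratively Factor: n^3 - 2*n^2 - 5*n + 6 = (n - 3)*(n^2 + n - 2) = (n - 3)*(n + 2)*(n - 1)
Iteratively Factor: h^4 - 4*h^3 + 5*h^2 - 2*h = (h - 1)*(h^3 - 3*h^2 + 2*h) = (h - 1)^2*(h^2 - 2*h) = (h - 2)*(h - 1)^2*(h)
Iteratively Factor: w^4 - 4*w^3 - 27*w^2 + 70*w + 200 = (w - 5)*(w^3 + w^2 - 22*w - 40) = (w - 5)^2*(w^2 + 6*w + 8) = (w - 5)^2*(w + 4)*(w + 2)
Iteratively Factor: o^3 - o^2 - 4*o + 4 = (o + 2)*(o^2 - 3*o + 2) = (o - 2)*(o + 2)*(o - 1)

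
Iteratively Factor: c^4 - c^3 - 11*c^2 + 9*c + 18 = (c - 3)*(c^3 + 2*c^2 - 5*c - 6) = (c - 3)*(c + 1)*(c^2 + c - 6) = (c - 3)*(c + 1)*(c + 3)*(c - 2)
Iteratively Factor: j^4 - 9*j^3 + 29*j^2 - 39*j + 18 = (j - 3)*(j^3 - 6*j^2 + 11*j - 6) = (j - 3)^2*(j^2 - 3*j + 2) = (j - 3)^2*(j - 1)*(j - 2)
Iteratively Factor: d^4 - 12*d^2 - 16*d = (d - 4)*(d^3 + 4*d^2 + 4*d) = (d - 4)*(d + 2)*(d^2 + 2*d) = d*(d - 4)*(d + 2)*(d + 2)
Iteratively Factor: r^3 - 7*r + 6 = (r + 3)*(r^2 - 3*r + 2) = (r - 1)*(r + 3)*(r - 2)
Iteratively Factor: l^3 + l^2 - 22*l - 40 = (l + 4)*(l^2 - 3*l - 10) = (l + 2)*(l + 4)*(l - 5)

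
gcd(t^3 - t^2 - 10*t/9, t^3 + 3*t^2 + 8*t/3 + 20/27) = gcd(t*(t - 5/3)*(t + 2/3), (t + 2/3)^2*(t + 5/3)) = t + 2/3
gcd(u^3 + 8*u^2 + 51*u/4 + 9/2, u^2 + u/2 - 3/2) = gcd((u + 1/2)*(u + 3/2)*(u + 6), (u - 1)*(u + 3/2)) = u + 3/2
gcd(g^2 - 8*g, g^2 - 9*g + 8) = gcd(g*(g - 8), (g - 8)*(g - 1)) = g - 8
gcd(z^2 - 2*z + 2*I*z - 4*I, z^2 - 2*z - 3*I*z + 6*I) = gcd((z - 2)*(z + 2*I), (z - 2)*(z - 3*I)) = z - 2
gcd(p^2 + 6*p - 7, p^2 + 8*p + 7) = p + 7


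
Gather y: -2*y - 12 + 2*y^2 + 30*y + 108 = 2*y^2 + 28*y + 96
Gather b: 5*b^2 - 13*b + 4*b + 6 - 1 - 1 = 5*b^2 - 9*b + 4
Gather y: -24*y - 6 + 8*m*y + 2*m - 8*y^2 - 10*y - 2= 2*m - 8*y^2 + y*(8*m - 34) - 8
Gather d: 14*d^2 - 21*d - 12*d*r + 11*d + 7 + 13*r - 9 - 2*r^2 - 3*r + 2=14*d^2 + d*(-12*r - 10) - 2*r^2 + 10*r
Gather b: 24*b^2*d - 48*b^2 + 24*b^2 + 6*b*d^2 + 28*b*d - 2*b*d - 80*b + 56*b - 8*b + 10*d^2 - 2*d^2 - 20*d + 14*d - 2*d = b^2*(24*d - 24) + b*(6*d^2 + 26*d - 32) + 8*d^2 - 8*d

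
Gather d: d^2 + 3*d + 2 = d^2 + 3*d + 2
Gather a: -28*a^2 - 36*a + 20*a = -28*a^2 - 16*a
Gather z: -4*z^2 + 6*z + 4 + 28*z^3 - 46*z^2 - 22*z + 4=28*z^3 - 50*z^2 - 16*z + 8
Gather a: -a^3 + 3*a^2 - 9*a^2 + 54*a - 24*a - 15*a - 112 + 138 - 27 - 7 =-a^3 - 6*a^2 + 15*a - 8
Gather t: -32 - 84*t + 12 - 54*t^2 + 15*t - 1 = -54*t^2 - 69*t - 21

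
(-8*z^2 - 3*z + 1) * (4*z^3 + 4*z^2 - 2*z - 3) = -32*z^5 - 44*z^4 + 8*z^3 + 34*z^2 + 7*z - 3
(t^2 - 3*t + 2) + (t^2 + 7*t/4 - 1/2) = 2*t^2 - 5*t/4 + 3/2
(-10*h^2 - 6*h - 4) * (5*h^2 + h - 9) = -50*h^4 - 40*h^3 + 64*h^2 + 50*h + 36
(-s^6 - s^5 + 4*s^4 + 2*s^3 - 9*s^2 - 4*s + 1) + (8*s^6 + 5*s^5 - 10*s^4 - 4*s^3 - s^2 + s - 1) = 7*s^6 + 4*s^5 - 6*s^4 - 2*s^3 - 10*s^2 - 3*s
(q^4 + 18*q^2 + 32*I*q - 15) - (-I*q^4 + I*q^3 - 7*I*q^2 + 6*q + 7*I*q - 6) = q^4 + I*q^4 - I*q^3 + 18*q^2 + 7*I*q^2 - 6*q + 25*I*q - 9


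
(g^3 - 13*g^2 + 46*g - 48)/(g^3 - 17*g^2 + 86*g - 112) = (g - 3)/(g - 7)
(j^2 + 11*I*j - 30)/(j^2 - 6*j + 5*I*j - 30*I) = (j + 6*I)/(j - 6)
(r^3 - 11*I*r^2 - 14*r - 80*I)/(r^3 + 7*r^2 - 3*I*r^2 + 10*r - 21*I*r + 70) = (r - 8*I)/(r + 7)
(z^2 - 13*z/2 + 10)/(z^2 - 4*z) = (z - 5/2)/z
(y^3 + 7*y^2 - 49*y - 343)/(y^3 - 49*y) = (y + 7)/y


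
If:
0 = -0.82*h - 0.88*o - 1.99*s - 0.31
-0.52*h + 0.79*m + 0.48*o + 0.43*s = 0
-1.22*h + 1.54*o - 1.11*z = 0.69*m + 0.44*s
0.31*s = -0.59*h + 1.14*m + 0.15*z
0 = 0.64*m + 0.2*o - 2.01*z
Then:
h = -0.47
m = -0.17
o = -0.45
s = 0.24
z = -0.10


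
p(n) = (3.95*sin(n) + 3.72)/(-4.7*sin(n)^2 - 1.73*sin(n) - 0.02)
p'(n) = (9.4*sin(n)*cos(n) + 1.73*cos(n))*(3.95*sin(n) + 3.72)/(-4.7*sin(n)^2 - 1.73*sin(n) - 0.02)^2 + 3.95*cos(n)/(-4.7*sin(n)^2 - 1.73*sin(n) - 0.02)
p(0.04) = -40.10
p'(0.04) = 831.88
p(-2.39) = -0.99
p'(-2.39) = 6.10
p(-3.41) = -5.89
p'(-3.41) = -24.93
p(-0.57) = -3.49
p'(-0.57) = -28.89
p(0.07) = -24.37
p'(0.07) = 329.87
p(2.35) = -1.80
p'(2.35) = -2.17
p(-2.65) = -7.40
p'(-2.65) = 84.40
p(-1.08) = -0.11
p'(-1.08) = -1.02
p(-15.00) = -1.30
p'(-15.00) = 8.32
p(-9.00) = -19.87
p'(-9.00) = 402.82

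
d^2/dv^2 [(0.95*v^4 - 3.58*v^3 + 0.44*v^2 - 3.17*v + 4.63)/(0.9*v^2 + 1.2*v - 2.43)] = (1.539*v^6 + 6.15600000000001*v^5 - 4.2579*v^4 - 76.37832*v^3 + 158.22702*v^2 - 138.431592*v + 20.294892)/(0.729*v^6 + 2.916*v^5 - 2.0169*v^4 - 14.0184*v^3 + 5.44563*v^2 + 21.25764*v - 14.348907)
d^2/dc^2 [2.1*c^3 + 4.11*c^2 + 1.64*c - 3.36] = 12.6*c + 8.22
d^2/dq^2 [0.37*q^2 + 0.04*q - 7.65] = 0.740000000000000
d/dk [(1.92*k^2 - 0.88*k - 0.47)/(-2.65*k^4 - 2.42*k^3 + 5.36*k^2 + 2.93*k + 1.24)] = (10.176*k^5 - 2.3496*k^4 - 9.2412*k^3 + 6.9302*k^2 + 9.8*k + 0.2859)/(7.0225*k^8 + 12.826*k^7 - 22.5516*k^6 - 41.4714*k^5 + 7.9764*k^4 + 25.408*k^3 + 21.8777*k^2 + 7.2664*k + 1.5376)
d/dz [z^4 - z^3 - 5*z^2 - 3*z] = 4*z^3 - 3*z^2 - 10*z - 3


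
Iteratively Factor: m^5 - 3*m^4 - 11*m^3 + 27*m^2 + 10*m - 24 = (m - 2)*(m^4 - m^3 - 13*m^2 + m + 12) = (m - 2)*(m - 1)*(m^3 - 13*m - 12) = (m - 2)*(m - 1)*(m + 1)*(m^2 - m - 12) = (m - 2)*(m - 1)*(m + 1)*(m + 3)*(m - 4)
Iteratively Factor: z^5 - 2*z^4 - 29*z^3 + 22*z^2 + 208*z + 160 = (z + 1)*(z^4 - 3*z^3 - 26*z^2 + 48*z + 160) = (z + 1)*(z + 4)*(z^3 - 7*z^2 + 2*z + 40) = (z + 1)*(z + 2)*(z + 4)*(z^2 - 9*z + 20) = (z - 5)*(z + 1)*(z + 2)*(z + 4)*(z - 4)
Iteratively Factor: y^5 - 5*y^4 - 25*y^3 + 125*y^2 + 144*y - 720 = (y + 3)*(y^4 - 8*y^3 - y^2 + 128*y - 240) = (y - 4)*(y + 3)*(y^3 - 4*y^2 - 17*y + 60) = (y - 5)*(y - 4)*(y + 3)*(y^2 + y - 12) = (y - 5)*(y - 4)*(y - 3)*(y + 3)*(y + 4)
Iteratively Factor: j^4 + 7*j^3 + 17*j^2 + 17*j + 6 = (j + 1)*(j^3 + 6*j^2 + 11*j + 6) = (j + 1)^2*(j^2 + 5*j + 6) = (j + 1)^2*(j + 2)*(j + 3)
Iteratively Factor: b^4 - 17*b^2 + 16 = (b - 1)*(b^3 + b^2 - 16*b - 16) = (b - 4)*(b - 1)*(b^2 + 5*b + 4) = (b - 4)*(b - 1)*(b + 1)*(b + 4)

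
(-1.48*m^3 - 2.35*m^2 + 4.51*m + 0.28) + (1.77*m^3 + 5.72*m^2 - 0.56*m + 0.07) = 0.29*m^3 + 3.37*m^2 + 3.95*m + 0.35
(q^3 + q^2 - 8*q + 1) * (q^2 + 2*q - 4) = q^5 + 3*q^4 - 10*q^3 - 19*q^2 + 34*q - 4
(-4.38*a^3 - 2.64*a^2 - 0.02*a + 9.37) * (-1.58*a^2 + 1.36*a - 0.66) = 6.9204*a^5 - 1.7856*a^4 - 0.668*a^3 - 13.0894*a^2 + 12.7564*a - 6.1842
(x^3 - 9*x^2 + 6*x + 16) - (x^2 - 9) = x^3 - 10*x^2 + 6*x + 25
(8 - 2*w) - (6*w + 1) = 7 - 8*w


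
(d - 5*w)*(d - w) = d^2 - 6*d*w + 5*w^2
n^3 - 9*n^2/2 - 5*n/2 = n*(n - 5)*(n + 1/2)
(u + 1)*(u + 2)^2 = u^3 + 5*u^2 + 8*u + 4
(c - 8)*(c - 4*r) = c^2 - 4*c*r - 8*c + 32*r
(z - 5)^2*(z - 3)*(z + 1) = z^4 - 12*z^3 + 42*z^2 - 20*z - 75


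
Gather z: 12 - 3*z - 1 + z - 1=10 - 2*z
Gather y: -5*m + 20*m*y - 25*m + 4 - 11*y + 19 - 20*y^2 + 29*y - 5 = -30*m - 20*y^2 + y*(20*m + 18) + 18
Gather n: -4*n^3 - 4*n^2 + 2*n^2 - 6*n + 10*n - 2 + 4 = -4*n^3 - 2*n^2 + 4*n + 2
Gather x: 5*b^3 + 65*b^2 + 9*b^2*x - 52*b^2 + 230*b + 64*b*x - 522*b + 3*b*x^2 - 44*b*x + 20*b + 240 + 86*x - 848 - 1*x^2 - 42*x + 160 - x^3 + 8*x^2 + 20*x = 5*b^3 + 13*b^2 - 272*b - x^3 + x^2*(3*b + 7) + x*(9*b^2 + 20*b + 64) - 448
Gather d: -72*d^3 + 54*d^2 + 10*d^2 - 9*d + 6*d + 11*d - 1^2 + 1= -72*d^3 + 64*d^2 + 8*d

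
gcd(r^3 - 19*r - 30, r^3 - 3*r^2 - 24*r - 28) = r + 2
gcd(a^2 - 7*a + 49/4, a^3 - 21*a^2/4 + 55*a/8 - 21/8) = a - 7/2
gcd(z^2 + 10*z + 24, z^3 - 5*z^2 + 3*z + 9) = 1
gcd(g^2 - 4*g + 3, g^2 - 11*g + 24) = g - 3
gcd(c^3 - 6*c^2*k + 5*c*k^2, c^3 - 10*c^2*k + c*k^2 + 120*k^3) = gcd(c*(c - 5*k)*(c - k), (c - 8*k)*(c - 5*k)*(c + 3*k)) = c - 5*k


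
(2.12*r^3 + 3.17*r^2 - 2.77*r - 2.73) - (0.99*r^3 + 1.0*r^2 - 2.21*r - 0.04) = 1.13*r^3 + 2.17*r^2 - 0.56*r - 2.69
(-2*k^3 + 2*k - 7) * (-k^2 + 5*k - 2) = 2*k^5 - 10*k^4 + 2*k^3 + 17*k^2 - 39*k + 14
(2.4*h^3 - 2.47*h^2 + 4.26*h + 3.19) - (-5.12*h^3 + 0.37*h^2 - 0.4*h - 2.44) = 7.52*h^3 - 2.84*h^2 + 4.66*h + 5.63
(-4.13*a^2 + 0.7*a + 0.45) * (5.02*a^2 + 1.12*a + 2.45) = -20.7326*a^4 - 1.1116*a^3 - 7.0755*a^2 + 2.219*a + 1.1025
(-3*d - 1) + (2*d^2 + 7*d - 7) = 2*d^2 + 4*d - 8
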